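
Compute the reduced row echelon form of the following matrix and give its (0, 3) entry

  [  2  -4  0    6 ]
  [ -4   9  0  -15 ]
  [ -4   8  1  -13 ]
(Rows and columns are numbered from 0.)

R1 -> 1/2·R1
  [  1  -2  0    3 ]
  [ -4   9  0  -15 ]
  [ -4   8  1  -13 ]
R2 -> R2 + 4·R1
  [  1  -2  0    3 ]
  [  0   1  0   -3 ]
  [ -4   8  1  -13 ]
R3 -> R3 + 4·R1
  [ 1  -2  0   3 ]
  [ 0   1  0  -3 ]
  [ 0   0  1  -1 ]
R1 -> R1 + 2·R2
  [ 1  0  0  -3 ]
  [ 0  1  0  -3 ]
  [ 0  0  1  -1 ]

-3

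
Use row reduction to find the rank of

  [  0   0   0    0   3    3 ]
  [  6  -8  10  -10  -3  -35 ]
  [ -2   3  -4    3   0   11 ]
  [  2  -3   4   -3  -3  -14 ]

r1 ↔ r2
  [  6  -8  10  -10  -3  -35 ]
  [  0   0   0    0   3    3 ]
  [ -2   3  -4    3   0   11 ]
  [  2  -3   4   -3  -3  -14 ]
r1 ← 1/6·r1
  [  1  -4/3  5/3  -5/3  -1/2  -35/6 ]
  [  0     0    0     0     3      3 ]
  [ -2     3   -4     3     0     11 ]
  [  2    -3    4    -3    -3    -14 ]
r3 ← r3 + 2·r1
  [ 1  -4/3   5/3  -5/3  -1/2  -35/6 ]
  [ 0     0     0     0     3      3 ]
  [ 0   1/3  -2/3  -1/3    -1   -2/3 ]
  [ 2    -3     4    -3    -3    -14 ]
r4 ← r4 − 2·r1
  [ 1  -4/3   5/3  -5/3  -1/2  -35/6 ]
  [ 0     0     0     0     3      3 ]
  [ 0   1/3  -2/3  -1/3    -1   -2/3 ]
  [ 0  -1/3   2/3   1/3    -2   -7/3 ]
r2 ↔ r3
  [ 1  -4/3   5/3  -5/3  -1/2  -35/6 ]
  [ 0   1/3  -2/3  -1/3    -1   -2/3 ]
  [ 0     0     0     0     3      3 ]
  [ 0  -1/3   2/3   1/3    -2   -7/3 ]
r2 ← 3·r2
  [ 1  -4/3  5/3  -5/3  -1/2  -35/6 ]
  [ 0     1   -2    -1    -3     -2 ]
  [ 0     0    0     0     3      3 ]
  [ 0  -1/3  2/3   1/3    -2   -7/3 ]
r4 ← r4 + 1/3·r2
  [ 1  -4/3  5/3  -5/3  -1/2  -35/6 ]
  [ 0     1   -2    -1    -3     -2 ]
  [ 0     0    0     0     3      3 ]
  [ 0     0    0     0    -3     -3 ]
r3 ← 1/3·r3
  [ 1  -4/3  5/3  -5/3  -1/2  -35/6 ]
  [ 0     1   -2    -1    -3     -2 ]
  [ 0     0    0     0     1      1 ]
  [ 0     0    0     0    -3     -3 ]
r4 ← r4 + 3·r3
  [ 1  -4/3  5/3  -5/3  -1/2  -35/6 ]
  [ 0     1   -2    -1    -3     -2 ]
  [ 0     0    0     0     1      1 ]
  [ 0     0    0     0     0      0 ]
r2 ← r2 + 3·r3
  [ 1  -4/3  5/3  -5/3  -1/2  -35/6 ]
  [ 0     1   -2    -1     0      1 ]
  [ 0     0    0     0     1      1 ]
  [ 0     0    0     0     0      0 ]
r1 ← r1 + 1/2·r3
  [ 1  -4/3  5/3  -5/3  0  -16/3 ]
  [ 0     1   -2    -1  0      1 ]
  [ 0     0    0     0  1      1 ]
  [ 0     0    0     0  0      0 ]
r1 ← r1 + 4/3·r2
  [ 1  0  -1  -3  0  -4 ]
  [ 0  1  -2  -1  0   1 ]
  [ 0  0   0   0  1   1 ]
  [ 0  0   0   0  0   0 ]
The reduced form has 3 nonzero rows.

rank = 3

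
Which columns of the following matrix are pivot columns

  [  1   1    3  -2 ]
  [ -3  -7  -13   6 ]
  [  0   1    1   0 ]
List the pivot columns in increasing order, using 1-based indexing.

1, 2

r2 -> r2 + 3·r1
  [ 1   1   3  -2 ]
  [ 0  -4  -4   0 ]
  [ 0   1   1   0 ]
r2 -> -1/4·r2
  [ 1  1  3  -2 ]
  [ 0  1  1   0 ]
  [ 0  1  1   0 ]
r3 -> r3 − r2
  [ 1  1  3  -2 ]
  [ 0  1  1   0 ]
  [ 0  0  0   0 ]
r1 -> r1 − r2
  [ 1  0  2  -2 ]
  [ 0  1  1   0 ]
  [ 0  0  0   0 ]
Pivot columns are the columns containing a leading 1.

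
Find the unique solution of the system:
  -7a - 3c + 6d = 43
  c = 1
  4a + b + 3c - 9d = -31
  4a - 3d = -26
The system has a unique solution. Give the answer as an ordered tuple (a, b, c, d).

Form the augmented matrix and row-reduce:
  [ -7  0  -3   6  |   43 ]
  [  0  0   1   0  |    1 ]
  [  4  1   3  -9  |  -31 ]
  [  4  0   0  -3  |  -26 ]
Multiply R1 by -1/7.
Subtract 4 times R1 from R3.
Subtract 4 times R1 from R4.
Swap R2 and R3.
Add 12/7 times R3 to R4.
Multiply R4 by 7/3.
Add 39/7 times R4 to R2.
Add 6/7 times R4 to R1.
Subtract 9/7 times R3 from R2.
Subtract 3/7 times R3 from R1.
Reading off the last column: a = -6, b = -4, c = 1, d = 2/3.

(-6, -4, 1, 2/3)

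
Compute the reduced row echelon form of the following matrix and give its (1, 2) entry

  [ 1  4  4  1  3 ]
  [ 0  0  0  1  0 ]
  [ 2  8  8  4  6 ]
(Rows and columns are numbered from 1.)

R3 -> R3 − 2·R1
R3 -> R3 − 2·R2
R1 -> R1 − R2

4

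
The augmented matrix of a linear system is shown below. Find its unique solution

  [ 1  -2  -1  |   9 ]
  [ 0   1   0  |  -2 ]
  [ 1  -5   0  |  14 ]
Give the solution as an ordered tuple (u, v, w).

r3 → r3 − r1
  [ 1  -2  -1  |   9 ]
  [ 0   1   0  |  -2 ]
  [ 0  -3   1  |   5 ]
r3 → r3 + 3·r2
  [ 1  -2  -1  |   9 ]
  [ 0   1   0  |  -2 ]
  [ 0   0   1  |  -1 ]
r1 → r1 + r3
  [ 1  -2  0  |   8 ]
  [ 0   1  0  |  -2 ]
  [ 0   0  1  |  -1 ]
r1 → r1 + 2·r2
  [ 1  0  0  |   4 ]
  [ 0  1  0  |  -2 ]
  [ 0  0  1  |  -1 ]
Reading off the last column: u = 4, v = -2, w = -1.

(4, -2, -1)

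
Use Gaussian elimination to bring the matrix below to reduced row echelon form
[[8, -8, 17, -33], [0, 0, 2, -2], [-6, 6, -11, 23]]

Multiply R1 by 1/8.
  [  1  -1  17/8  -33/8 ]
  [  0   0     2     -2 ]
  [ -6   6   -11     23 ]
Add 6 times R1 to R3.
  [ 1  -1  17/8  -33/8 ]
  [ 0   0     2     -2 ]
  [ 0   0   7/4   -7/4 ]
Multiply R2 by 1/2.
  [ 1  -1  17/8  -33/8 ]
  [ 0   0     1     -1 ]
  [ 0   0   7/4   -7/4 ]
Subtract 7/4 times R2 from R3.
  [ 1  -1  17/8  -33/8 ]
  [ 0   0     1     -1 ]
  [ 0   0     0      0 ]
Subtract 17/8 times R2 from R1.
  [ 1  -1  0  -2 ]
  [ 0   0  1  -1 ]
  [ 0   0  0   0 ]

[[1, -1, 0, -2], [0, 0, 1, -1], [0, 0, 0, 0]]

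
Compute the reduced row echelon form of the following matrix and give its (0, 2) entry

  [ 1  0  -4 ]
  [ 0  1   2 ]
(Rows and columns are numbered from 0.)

-4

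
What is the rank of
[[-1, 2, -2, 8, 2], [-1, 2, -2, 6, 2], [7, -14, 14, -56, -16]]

r1 → -1·r1
  [  1   -2   2   -8   -2 ]
  [ -1    2  -2    6    2 ]
  [  7  -14  14  -56  -16 ]
r2 → r2 + r1
  [ 1   -2   2   -8   -2 ]
  [ 0    0   0   -2    0 ]
  [ 7  -14  14  -56  -16 ]
r3 → r3 − 7·r1
  [ 1  -2  2  -8  -2 ]
  [ 0   0  0  -2   0 ]
  [ 0   0  0   0  -2 ]
r2 → -1/2·r2
  [ 1  -2  2  -8  -2 ]
  [ 0   0  0   1   0 ]
  [ 0   0  0   0  -2 ]
r3 → -1/2·r3
  [ 1  -2  2  -8  -2 ]
  [ 0   0  0   1   0 ]
  [ 0   0  0   0   1 ]
r1 → r1 + 2·r3
  [ 1  -2  2  -8  0 ]
  [ 0   0  0   1  0 ]
  [ 0   0  0   0  1 ]
r1 → r1 + 8·r2
  [ 1  -2  2  0  0 ]
  [ 0   0  0  1  0 ]
  [ 0   0  0  0  1 ]
The reduced form has 3 nonzero rows.

rank = 3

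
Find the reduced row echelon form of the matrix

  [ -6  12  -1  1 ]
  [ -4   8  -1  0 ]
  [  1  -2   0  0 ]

[[1, -2, 0, 0], [0, 0, 1, 0], [0, 0, 0, 1]]

R1 ← -1/6·R1
  [  1  -2  1/6  -1/6 ]
  [ -4   8   -1     0 ]
  [  1  -2    0     0 ]
R2 ← R2 + 4·R1
  [ 1  -2   1/6  -1/6 ]
  [ 0   0  -1/3  -2/3 ]
  [ 1  -2     0     0 ]
R3 ← R3 − R1
  [ 1  -2   1/6  -1/6 ]
  [ 0   0  -1/3  -2/3 ]
  [ 0   0  -1/6   1/6 ]
R2 ← -3·R2
  [ 1  -2   1/6  -1/6 ]
  [ 0   0     1     2 ]
  [ 0   0  -1/6   1/6 ]
R3 ← R3 + 1/6·R2
  [ 1  -2  1/6  -1/6 ]
  [ 0   0    1     2 ]
  [ 0   0    0   1/2 ]
R3 ← 2·R3
  [ 1  -2  1/6  -1/6 ]
  [ 0   0    1     2 ]
  [ 0   0    0     1 ]
R2 ← R2 − 2·R3
  [ 1  -2  1/6  -1/6 ]
  [ 0   0    1     0 ]
  [ 0   0    0     1 ]
R1 ← R1 + 1/6·R3
  [ 1  -2  1/6  0 ]
  [ 0   0    1  0 ]
  [ 0   0    0  1 ]
R1 ← R1 − 1/6·R2
  [ 1  -2  0  0 ]
  [ 0   0  1  0 ]
  [ 0   0  0  1 ]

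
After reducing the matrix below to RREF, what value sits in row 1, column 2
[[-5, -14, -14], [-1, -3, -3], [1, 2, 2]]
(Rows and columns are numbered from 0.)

r1 ← -1/5·r1
  [  1  14/5  14/5 ]
  [ -1    -3    -3 ]
  [  1     2     2 ]
r2 ← r2 + r1
  [ 1  14/5  14/5 ]
  [ 0  -1/5  -1/5 ]
  [ 1     2     2 ]
r3 ← r3 − r1
  [ 1  14/5  14/5 ]
  [ 0  -1/5  -1/5 ]
  [ 0  -4/5  -4/5 ]
r2 ← -5·r2
  [ 1  14/5  14/5 ]
  [ 0     1     1 ]
  [ 0  -4/5  -4/5 ]
r3 ← r3 + 4/5·r2
  [ 1  14/5  14/5 ]
  [ 0     1     1 ]
  [ 0     0     0 ]
r1 ← r1 − 14/5·r2
  [ 1  0  0 ]
  [ 0  1  1 ]
  [ 0  0  0 ]

1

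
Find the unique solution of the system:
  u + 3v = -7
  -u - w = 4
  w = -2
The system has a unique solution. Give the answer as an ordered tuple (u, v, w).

Form the augmented matrix and row-reduce:
  [  1  3   0  |  -7 ]
  [ -1  0  -1  |   4 ]
  [  0  0   1  |  -2 ]
Add R1 to R2.
Multiply R2 by 1/3.
Add 1/3 times R3 to R2.
Subtract 3 times R2 from R1.
Reading off the last column: u = -2, v = -5/3, w = -2.

(-2, -5/3, -2)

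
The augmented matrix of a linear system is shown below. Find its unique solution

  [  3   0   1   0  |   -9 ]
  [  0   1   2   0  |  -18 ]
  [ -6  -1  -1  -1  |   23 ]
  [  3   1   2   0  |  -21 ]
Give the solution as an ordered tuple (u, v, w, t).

(-1, -6, -6, -5)

Multiply r1 by 1/3.
  [  1   0  1/3   0  |   -3 ]
  [  0   1    2   0  |  -18 ]
  [ -6  -1   -1  -1  |   23 ]
  [  3   1    2   0  |  -21 ]
Add 6 times r1 to r3.
  [ 1   0  1/3   0  |   -3 ]
  [ 0   1    2   0  |  -18 ]
  [ 0  -1    1  -1  |    5 ]
  [ 3   1    2   0  |  -21 ]
Subtract 3 times r1 from r4.
  [ 1   0  1/3   0  |   -3 ]
  [ 0   1    2   0  |  -18 ]
  [ 0  -1    1  -1  |    5 ]
  [ 0   1    1   0  |  -12 ]
Add r2 to r3.
  [ 1  0  1/3   0  |   -3 ]
  [ 0  1    2   0  |  -18 ]
  [ 0  0    3  -1  |  -13 ]
  [ 0  1    1   0  |  -12 ]
Subtract r2 from r4.
  [ 1  0  1/3   0  |   -3 ]
  [ 0  1    2   0  |  -18 ]
  [ 0  0    3  -1  |  -13 ]
  [ 0  0   -1   0  |    6 ]
Multiply r3 by 1/3.
  [ 1  0  1/3     0  |     -3 ]
  [ 0  1    2     0  |    -18 ]
  [ 0  0    1  -1/3  |  -13/3 ]
  [ 0  0   -1     0  |      6 ]
Add r3 to r4.
  [ 1  0  1/3     0  |     -3 ]
  [ 0  1    2     0  |    -18 ]
  [ 0  0    1  -1/3  |  -13/3 ]
  [ 0  0    0  -1/3  |    5/3 ]
Multiply r4 by -3.
  [ 1  0  1/3     0  |     -3 ]
  [ 0  1    2     0  |    -18 ]
  [ 0  0    1  -1/3  |  -13/3 ]
  [ 0  0    0     1  |     -5 ]
Add 1/3 times r4 to r3.
  [ 1  0  1/3  0  |   -3 ]
  [ 0  1    2  0  |  -18 ]
  [ 0  0    1  0  |   -6 ]
  [ 0  0    0  1  |   -5 ]
Subtract 2 times r3 from r2.
  [ 1  0  1/3  0  |  -3 ]
  [ 0  1    0  0  |  -6 ]
  [ 0  0    1  0  |  -6 ]
  [ 0  0    0  1  |  -5 ]
Subtract 1/3 times r3 from r1.
  [ 1  0  0  0  |  -1 ]
  [ 0  1  0  0  |  -6 ]
  [ 0  0  1  0  |  -6 ]
  [ 0  0  0  1  |  -5 ]
Reading off the last column: u = -1, v = -6, w = -6, t = -5.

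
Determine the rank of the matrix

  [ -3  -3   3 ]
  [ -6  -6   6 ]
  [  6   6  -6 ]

r1 ← -1/3·r1
  [  1   1  -1 ]
  [ -6  -6   6 ]
  [  6   6  -6 ]
r2 ← r2 + 6·r1
  [ 1  1  -1 ]
  [ 0  0   0 ]
  [ 6  6  -6 ]
r3 ← r3 − 6·r1
  [ 1  1  -1 ]
  [ 0  0   0 ]
  [ 0  0   0 ]
The reduced form has 1 nonzero row.

rank = 1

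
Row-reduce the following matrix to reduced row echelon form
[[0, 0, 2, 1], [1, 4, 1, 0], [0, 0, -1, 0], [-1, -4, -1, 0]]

Swap R1 and R2.
  [  1   4   1  0 ]
  [  0   0   2  1 ]
  [  0   0  -1  0 ]
  [ -1  -4  -1  0 ]
Add R1 to R4.
  [ 1  4   1  0 ]
  [ 0  0   2  1 ]
  [ 0  0  -1  0 ]
  [ 0  0   0  0 ]
Multiply R2 by 1/2.
  [ 1  4   1    0 ]
  [ 0  0   1  1/2 ]
  [ 0  0  -1    0 ]
  [ 0  0   0    0 ]
Add R2 to R3.
  [ 1  4  1    0 ]
  [ 0  0  1  1/2 ]
  [ 0  0  0  1/2 ]
  [ 0  0  0    0 ]
Multiply R3 by 2.
  [ 1  4  1    0 ]
  [ 0  0  1  1/2 ]
  [ 0  0  0    1 ]
  [ 0  0  0    0 ]
Subtract 1/2 times R3 from R2.
  [ 1  4  1  0 ]
  [ 0  0  1  0 ]
  [ 0  0  0  1 ]
  [ 0  0  0  0 ]
Subtract R2 from R1.
  [ 1  4  0  0 ]
  [ 0  0  1  0 ]
  [ 0  0  0  1 ]
  [ 0  0  0  0 ]

[[1, 4, 0, 0], [0, 0, 1, 0], [0, 0, 0, 1], [0, 0, 0, 0]]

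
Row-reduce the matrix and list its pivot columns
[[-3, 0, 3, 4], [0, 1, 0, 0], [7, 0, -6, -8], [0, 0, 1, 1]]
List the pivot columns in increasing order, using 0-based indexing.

Multiply r1 by -1/3.
  [ 1  0  -1  -4/3 ]
  [ 0  1   0     0 ]
  [ 7  0  -6    -8 ]
  [ 0  0   1     1 ]
Subtract 7 times r1 from r3.
  [ 1  0  -1  -4/3 ]
  [ 0  1   0     0 ]
  [ 0  0   1   4/3 ]
  [ 0  0   1     1 ]
Subtract r3 from r4.
  [ 1  0  -1  -4/3 ]
  [ 0  1   0     0 ]
  [ 0  0   1   4/3 ]
  [ 0  0   0  -1/3 ]
Multiply r4 by -3.
  [ 1  0  -1  -4/3 ]
  [ 0  1   0     0 ]
  [ 0  0   1   4/3 ]
  [ 0  0   0     1 ]
Subtract 4/3 times r4 from r3.
  [ 1  0  -1  -4/3 ]
  [ 0  1   0     0 ]
  [ 0  0   1     0 ]
  [ 0  0   0     1 ]
Add 4/3 times r4 to r1.
  [ 1  0  -1  0 ]
  [ 0  1   0  0 ]
  [ 0  0   1  0 ]
  [ 0  0   0  1 ]
Add r3 to r1.
  [ 1  0  0  0 ]
  [ 0  1  0  0 ]
  [ 0  0  1  0 ]
  [ 0  0  0  1 ]
Pivot columns are the columns containing a leading 1.

0, 1, 2, 3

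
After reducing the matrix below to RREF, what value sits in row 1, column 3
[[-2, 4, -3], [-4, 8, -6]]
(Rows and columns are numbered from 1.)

ρ1 -> -1/2·ρ1
ρ2 -> ρ2 + 4·ρ1

3/2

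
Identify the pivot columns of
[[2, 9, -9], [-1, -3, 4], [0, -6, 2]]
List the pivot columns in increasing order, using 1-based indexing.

1, 2

Multiply R1 by 1/2.
  [  1  9/2  -9/2 ]
  [ -1   -3     4 ]
  [  0   -6     2 ]
Add R1 to R2.
  [ 1  9/2  -9/2 ]
  [ 0  3/2  -1/2 ]
  [ 0   -6     2 ]
Multiply R2 by 2/3.
  [ 1  9/2  -9/2 ]
  [ 0    1  -1/3 ]
  [ 0   -6     2 ]
Add 6 times R2 to R3.
  [ 1  9/2  -9/2 ]
  [ 0    1  -1/3 ]
  [ 0    0     0 ]
Subtract 9/2 times R2 from R1.
  [ 1  0    -3 ]
  [ 0  1  -1/3 ]
  [ 0  0     0 ]
Pivot columns are the columns containing a leading 1.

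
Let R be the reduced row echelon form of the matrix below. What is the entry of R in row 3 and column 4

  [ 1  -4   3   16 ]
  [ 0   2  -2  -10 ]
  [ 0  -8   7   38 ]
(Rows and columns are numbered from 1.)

Multiply R2 by 1/2.
  [ 1  -4   3  16 ]
  [ 0   1  -1  -5 ]
  [ 0  -8   7  38 ]
Add 8 times R2 to R3.
  [ 1  -4   3  16 ]
  [ 0   1  -1  -5 ]
  [ 0   0  -1  -2 ]
Multiply R3 by -1.
  [ 1  -4   3  16 ]
  [ 0   1  -1  -5 ]
  [ 0   0   1   2 ]
Add R3 to R2.
  [ 1  -4  3  16 ]
  [ 0   1  0  -3 ]
  [ 0   0  1   2 ]
Subtract 3 times R3 from R1.
  [ 1  -4  0  10 ]
  [ 0   1  0  -3 ]
  [ 0   0  1   2 ]
Add 4 times R2 to R1.
  [ 1  0  0  -2 ]
  [ 0  1  0  -3 ]
  [ 0  0  1   2 ]

2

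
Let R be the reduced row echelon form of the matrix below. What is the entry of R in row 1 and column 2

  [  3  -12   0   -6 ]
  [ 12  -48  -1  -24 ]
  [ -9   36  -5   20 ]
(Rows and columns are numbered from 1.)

R1 -> 1/3·R1
  [  1   -4   0   -2 ]
  [ 12  -48  -1  -24 ]
  [ -9   36  -5   20 ]
R2 -> R2 − 12·R1
  [  1  -4   0  -2 ]
  [  0   0  -1   0 ]
  [ -9  36  -5  20 ]
R3 -> R3 + 9·R1
  [ 1  -4   0  -2 ]
  [ 0   0  -1   0 ]
  [ 0   0  -5   2 ]
R2 -> -1·R2
  [ 1  -4   0  -2 ]
  [ 0   0   1   0 ]
  [ 0   0  -5   2 ]
R3 -> R3 + 5·R2
  [ 1  -4  0  -2 ]
  [ 0   0  1   0 ]
  [ 0   0  0   2 ]
R3 -> 1/2·R3
  [ 1  -4  0  -2 ]
  [ 0   0  1   0 ]
  [ 0   0  0   1 ]
R1 -> R1 + 2·R3
  [ 1  -4  0  0 ]
  [ 0   0  1  0 ]
  [ 0   0  0  1 ]

-4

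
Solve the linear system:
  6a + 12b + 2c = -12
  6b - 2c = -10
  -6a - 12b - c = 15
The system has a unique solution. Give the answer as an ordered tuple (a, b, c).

Form the augmented matrix and row-reduce:
  [  6   12   2  |  -12 ]
  [  0    6  -2  |  -10 ]
  [ -6  -12  -1  |   15 ]
R1 ← 1/6·R1
  [  1    2  1/3  |   -2 ]
  [  0    6   -2  |  -10 ]
  [ -6  -12   -1  |   15 ]
R3 ← R3 + 6·R1
  [ 1  2  1/3  |   -2 ]
  [ 0  6   -2  |  -10 ]
  [ 0  0    1  |    3 ]
R2 ← 1/6·R2
  [ 1  2   1/3  |    -2 ]
  [ 0  1  -1/3  |  -5/3 ]
  [ 0  0     1  |     3 ]
R2 ← R2 + 1/3·R3
  [ 1  2  1/3  |    -2 ]
  [ 0  1    0  |  -2/3 ]
  [ 0  0    1  |     3 ]
R1 ← R1 − 1/3·R3
  [ 1  2  0  |    -3 ]
  [ 0  1  0  |  -2/3 ]
  [ 0  0  1  |     3 ]
R1 ← R1 − 2·R2
  [ 1  0  0  |  -5/3 ]
  [ 0  1  0  |  -2/3 ]
  [ 0  0  1  |     3 ]
Reading off the last column: a = -5/3, b = -2/3, c = 3.

(-5/3, -2/3, 3)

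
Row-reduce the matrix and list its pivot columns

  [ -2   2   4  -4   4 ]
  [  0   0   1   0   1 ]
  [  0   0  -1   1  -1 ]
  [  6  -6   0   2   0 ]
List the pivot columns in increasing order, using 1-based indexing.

1, 3, 4

r1 → -1/2·r1
  [ 1  -1  -2  2  -2 ]
  [ 0   0   1  0   1 ]
  [ 0   0  -1  1  -1 ]
  [ 6  -6   0  2   0 ]
r4 → r4 − 6·r1
  [ 1  -1  -2    2  -2 ]
  [ 0   0   1    0   1 ]
  [ 0   0  -1    1  -1 ]
  [ 0   0  12  -10  12 ]
r3 → r3 + r2
  [ 1  -1  -2    2  -2 ]
  [ 0   0   1    0   1 ]
  [ 0   0   0    1   0 ]
  [ 0   0  12  -10  12 ]
r4 → r4 − 12·r2
  [ 1  -1  -2    2  -2 ]
  [ 0   0   1    0   1 ]
  [ 0   0   0    1   0 ]
  [ 0   0   0  -10   0 ]
r4 → r4 + 10·r3
  [ 1  -1  -2  2  -2 ]
  [ 0   0   1  0   1 ]
  [ 0   0   0  1   0 ]
  [ 0   0   0  0   0 ]
r1 → r1 − 2·r3
  [ 1  -1  -2  0  -2 ]
  [ 0   0   1  0   1 ]
  [ 0   0   0  1   0 ]
  [ 0   0   0  0   0 ]
r1 → r1 + 2·r2
  [ 1  -1  0  0  0 ]
  [ 0   0  1  0  1 ]
  [ 0   0  0  1  0 ]
  [ 0   0  0  0  0 ]
Pivot columns are the columns containing a leading 1.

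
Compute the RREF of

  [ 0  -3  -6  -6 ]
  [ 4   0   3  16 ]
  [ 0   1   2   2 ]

r1 <=> r2
r1 → 1/4·r1
r2 → -1/3·r2
r3 → r3 − r2

[[1, 0, 3/4, 4], [0, 1, 2, 2], [0, 0, 0, 0]]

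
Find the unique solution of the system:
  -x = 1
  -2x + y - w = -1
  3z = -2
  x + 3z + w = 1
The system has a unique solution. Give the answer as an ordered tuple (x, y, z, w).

(-1, 1, -2/3, 4)

Form the augmented matrix and row-reduce:
  [ -1  0  0   0  |   1 ]
  [ -2  1  0  -1  |  -1 ]
  [  0  0  3   0  |  -2 ]
  [  1  0  3   1  |   1 ]
Multiply R1 by -1.
  [  1  0  0   0  |  -1 ]
  [ -2  1  0  -1  |  -1 ]
  [  0  0  3   0  |  -2 ]
  [  1  0  3   1  |   1 ]
Add 2 times R1 to R2.
  [ 1  0  0   0  |  -1 ]
  [ 0  1  0  -1  |  -3 ]
  [ 0  0  3   0  |  -2 ]
  [ 1  0  3   1  |   1 ]
Subtract R1 from R4.
  [ 1  0  0   0  |  -1 ]
  [ 0  1  0  -1  |  -3 ]
  [ 0  0  3   0  |  -2 ]
  [ 0  0  3   1  |   2 ]
Multiply R3 by 1/3.
  [ 1  0  0   0  |    -1 ]
  [ 0  1  0  -1  |    -3 ]
  [ 0  0  1   0  |  -2/3 ]
  [ 0  0  3   1  |     2 ]
Subtract 3 times R3 from R4.
  [ 1  0  0   0  |    -1 ]
  [ 0  1  0  -1  |    -3 ]
  [ 0  0  1   0  |  -2/3 ]
  [ 0  0  0   1  |     4 ]
Add R4 to R2.
  [ 1  0  0  0  |    -1 ]
  [ 0  1  0  0  |     1 ]
  [ 0  0  1  0  |  -2/3 ]
  [ 0  0  0  1  |     4 ]
Reading off the last column: x = -1, y = 1, z = -2/3, w = 4.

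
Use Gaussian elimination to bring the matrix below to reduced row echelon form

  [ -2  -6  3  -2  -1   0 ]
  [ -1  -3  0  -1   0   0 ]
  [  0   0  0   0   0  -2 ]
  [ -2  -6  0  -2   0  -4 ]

r1 -> -1/2·r1
  [  1   3  -3/2   1  1/2   0 ]
  [ -1  -3     0  -1    0   0 ]
  [  0   0     0   0    0  -2 ]
  [ -2  -6     0  -2    0  -4 ]
r2 -> r2 + r1
  [  1   3  -3/2   1  1/2   0 ]
  [  0   0  -3/2   0  1/2   0 ]
  [  0   0     0   0    0  -2 ]
  [ -2  -6     0  -2    0  -4 ]
r4 -> r4 + 2·r1
  [ 1  3  -3/2  1  1/2   0 ]
  [ 0  0  -3/2  0  1/2   0 ]
  [ 0  0     0  0    0  -2 ]
  [ 0  0    -3  0    1  -4 ]
r2 -> -2/3·r2
  [ 1  3  -3/2  1   1/2   0 ]
  [ 0  0     1  0  -1/3   0 ]
  [ 0  0     0  0     0  -2 ]
  [ 0  0    -3  0     1  -4 ]
r4 -> r4 + 3·r2
  [ 1  3  -3/2  1   1/2   0 ]
  [ 0  0     1  0  -1/3   0 ]
  [ 0  0     0  0     0  -2 ]
  [ 0  0     0  0     0  -4 ]
r3 -> -1/2·r3
  [ 1  3  -3/2  1   1/2   0 ]
  [ 0  0     1  0  -1/3   0 ]
  [ 0  0     0  0     0   1 ]
  [ 0  0     0  0     0  -4 ]
r4 -> r4 + 4·r3
  [ 1  3  -3/2  1   1/2  0 ]
  [ 0  0     1  0  -1/3  0 ]
  [ 0  0     0  0     0  1 ]
  [ 0  0     0  0     0  0 ]
r1 -> r1 + 3/2·r2
  [ 1  3  0  1     0  0 ]
  [ 0  0  1  0  -1/3  0 ]
  [ 0  0  0  0     0  1 ]
  [ 0  0  0  0     0  0 ]

[[1, 3, 0, 1, 0, 0], [0, 0, 1, 0, -1/3, 0], [0, 0, 0, 0, 0, 1], [0, 0, 0, 0, 0, 0]]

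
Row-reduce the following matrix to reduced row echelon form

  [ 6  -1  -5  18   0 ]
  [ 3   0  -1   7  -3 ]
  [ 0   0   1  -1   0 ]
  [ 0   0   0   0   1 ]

r1 ← 1/6·r1
  [ 1  -1/6  -5/6   3   0 ]
  [ 3     0    -1   7  -3 ]
  [ 0     0     1  -1   0 ]
  [ 0     0     0   0   1 ]
r2 ← r2 − 3·r1
  [ 1  -1/6  -5/6   3   0 ]
  [ 0   1/2   3/2  -2  -3 ]
  [ 0     0     1  -1   0 ]
  [ 0     0     0   0   1 ]
r2 ← 2·r2
  [ 1  -1/6  -5/6   3   0 ]
  [ 0     1     3  -4  -6 ]
  [ 0     0     1  -1   0 ]
  [ 0     0     0   0   1 ]
r2 ← r2 + 6·r4
  [ 1  -1/6  -5/6   3  0 ]
  [ 0     1     3  -4  0 ]
  [ 0     0     1  -1  0 ]
  [ 0     0     0   0  1 ]
r2 ← r2 − 3·r3
  [ 1  -1/6  -5/6   3  0 ]
  [ 0     1     0  -1  0 ]
  [ 0     0     1  -1  0 ]
  [ 0     0     0   0  1 ]
r1 ← r1 + 5/6·r3
  [ 1  -1/6  0  13/6  0 ]
  [ 0     1  0    -1  0 ]
  [ 0     0  1    -1  0 ]
  [ 0     0  0     0  1 ]
r1 ← r1 + 1/6·r2
  [ 1  0  0   2  0 ]
  [ 0  1  0  -1  0 ]
  [ 0  0  1  -1  0 ]
  [ 0  0  0   0  1 ]

[[1, 0, 0, 2, 0], [0, 1, 0, -1, 0], [0, 0, 1, -1, 0], [0, 0, 0, 0, 1]]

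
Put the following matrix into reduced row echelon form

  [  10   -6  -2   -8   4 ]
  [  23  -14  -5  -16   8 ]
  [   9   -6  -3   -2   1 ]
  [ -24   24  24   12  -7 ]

R1 → 1/10·R1
  [   1  -3/5  -1/5  -4/5  2/5 ]
  [  23   -14    -5   -16    8 ]
  [   9    -6    -3    -2    1 ]
  [ -24    24    24    12   -7 ]
R2 → R2 − 23·R1
  [   1  -3/5  -1/5  -4/5   2/5 ]
  [   0  -1/5  -2/5  12/5  -6/5 ]
  [   9    -6    -3    -2     1 ]
  [ -24    24    24    12    -7 ]
R3 → R3 − 9·R1
  [   1  -3/5  -1/5  -4/5    2/5 ]
  [   0  -1/5  -2/5  12/5   -6/5 ]
  [   0  -3/5  -6/5  26/5  -13/5 ]
  [ -24    24    24    12     -7 ]
R4 → R4 + 24·R1
  [ 1  -3/5  -1/5   -4/5    2/5 ]
  [ 0  -1/5  -2/5   12/5   -6/5 ]
  [ 0  -3/5  -6/5   26/5  -13/5 ]
  [ 0  48/5  96/5  -36/5   13/5 ]
R2 → -5·R2
  [ 1  -3/5  -1/5   -4/5    2/5 ]
  [ 0     1     2    -12      6 ]
  [ 0  -3/5  -6/5   26/5  -13/5 ]
  [ 0  48/5  96/5  -36/5   13/5 ]
R3 → R3 + 3/5·R2
  [ 1  -3/5  -1/5   -4/5   2/5 ]
  [ 0     1     2    -12     6 ]
  [ 0     0     0     -2     1 ]
  [ 0  48/5  96/5  -36/5  13/5 ]
R4 → R4 − 48/5·R2
  [ 1  -3/5  -1/5  -4/5  2/5 ]
  [ 0     1     2   -12    6 ]
  [ 0     0     0    -2    1 ]
  [ 0     0     0   108  -55 ]
R3 → -1/2·R3
  [ 1  -3/5  -1/5  -4/5   2/5 ]
  [ 0     1     2   -12     6 ]
  [ 0     0     0     1  -1/2 ]
  [ 0     0     0   108   -55 ]
R4 → R4 − 108·R3
  [ 1  -3/5  -1/5  -4/5   2/5 ]
  [ 0     1     2   -12     6 ]
  [ 0     0     0     1  -1/2 ]
  [ 0     0     0     0    -1 ]
R4 → -1·R4
  [ 1  -3/5  -1/5  -4/5   2/5 ]
  [ 0     1     2   -12     6 ]
  [ 0     0     0     1  -1/2 ]
  [ 0     0     0     0     1 ]
R3 → R3 + 1/2·R4
  [ 1  -3/5  -1/5  -4/5  2/5 ]
  [ 0     1     2   -12    6 ]
  [ 0     0     0     1    0 ]
  [ 0     0     0     0    1 ]
R2 → R2 − 6·R4
  [ 1  -3/5  -1/5  -4/5  2/5 ]
  [ 0     1     2   -12    0 ]
  [ 0     0     0     1    0 ]
  [ 0     0     0     0    1 ]
R1 → R1 − 2/5·R4
  [ 1  -3/5  -1/5  -4/5  0 ]
  [ 0     1     2   -12  0 ]
  [ 0     0     0     1  0 ]
  [ 0     0     0     0  1 ]
R2 → R2 + 12·R3
  [ 1  -3/5  -1/5  -4/5  0 ]
  [ 0     1     2     0  0 ]
  [ 0     0     0     1  0 ]
  [ 0     0     0     0  1 ]
R1 → R1 + 4/5·R3
  [ 1  -3/5  -1/5  0  0 ]
  [ 0     1     2  0  0 ]
  [ 0     0     0  1  0 ]
  [ 0     0     0  0  1 ]
R1 → R1 + 3/5·R2
  [ 1  0  1  0  0 ]
  [ 0  1  2  0  0 ]
  [ 0  0  0  1  0 ]
  [ 0  0  0  0  1 ]

[[1, 0, 1, 0, 0], [0, 1, 2, 0, 0], [0, 0, 0, 1, 0], [0, 0, 0, 0, 1]]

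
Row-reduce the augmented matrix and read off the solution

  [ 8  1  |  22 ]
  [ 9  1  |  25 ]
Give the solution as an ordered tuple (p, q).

(3, -2)

r1 := 1/8·r1
  [ 1  1/8  |  11/4 ]
  [ 9    1  |    25 ]
r2 := r2 − 9·r1
  [ 1   1/8  |  11/4 ]
  [ 0  -1/8  |   1/4 ]
r2 := -8·r2
  [ 1  1/8  |  11/4 ]
  [ 0    1  |    -2 ]
r1 := r1 − 1/8·r2
  [ 1  0  |   3 ]
  [ 0  1  |  -2 ]
Reading off the last column: p = 3, q = -2.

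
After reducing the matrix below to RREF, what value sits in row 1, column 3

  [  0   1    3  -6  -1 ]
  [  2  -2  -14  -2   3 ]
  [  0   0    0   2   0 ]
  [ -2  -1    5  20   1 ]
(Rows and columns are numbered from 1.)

-4

R1 ↔ R2
  [  2  -2  -14  -2   3 ]
  [  0   1    3  -6  -1 ]
  [  0   0    0   2   0 ]
  [ -2  -1    5  20   1 ]
R1 ← 1/2·R1
  [  1  -1  -7  -1  3/2 ]
  [  0   1   3  -6   -1 ]
  [  0   0   0   2    0 ]
  [ -2  -1   5  20    1 ]
R4 ← R4 + 2·R1
  [ 1  -1  -7  -1  3/2 ]
  [ 0   1   3  -6   -1 ]
  [ 0   0   0   2    0 ]
  [ 0  -3  -9  18    4 ]
R4 ← R4 + 3·R2
  [ 1  -1  -7  -1  3/2 ]
  [ 0   1   3  -6   -1 ]
  [ 0   0   0   2    0 ]
  [ 0   0   0   0    1 ]
R3 ← 1/2·R3
  [ 1  -1  -7  -1  3/2 ]
  [ 0   1   3  -6   -1 ]
  [ 0   0   0   1    0 ]
  [ 0   0   0   0    1 ]
R2 ← R2 + R4
  [ 1  -1  -7  -1  3/2 ]
  [ 0   1   3  -6    0 ]
  [ 0   0   0   1    0 ]
  [ 0   0   0   0    1 ]
R1 ← R1 − 3/2·R4
  [ 1  -1  -7  -1  0 ]
  [ 0   1   3  -6  0 ]
  [ 0   0   0   1  0 ]
  [ 0   0   0   0  1 ]
R2 ← R2 + 6·R3
  [ 1  -1  -7  -1  0 ]
  [ 0   1   3   0  0 ]
  [ 0   0   0   1  0 ]
  [ 0   0   0   0  1 ]
R1 ← R1 + R3
  [ 1  -1  -7  0  0 ]
  [ 0   1   3  0  0 ]
  [ 0   0   0  1  0 ]
  [ 0   0   0  0  1 ]
R1 ← R1 + R2
  [ 1  0  -4  0  0 ]
  [ 0  1   3  0  0 ]
  [ 0  0   0  1  0 ]
  [ 0  0   0  0  1 ]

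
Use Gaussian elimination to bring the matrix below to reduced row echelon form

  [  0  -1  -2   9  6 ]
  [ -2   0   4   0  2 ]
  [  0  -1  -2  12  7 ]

R1 ↔ R2
  [ -2   0   4   0  2 ]
  [  0  -1  -2   9  6 ]
  [  0  -1  -2  12  7 ]
R1 := -1/2·R1
  [ 1   0  -2   0  -1 ]
  [ 0  -1  -2   9   6 ]
  [ 0  -1  -2  12   7 ]
R2 := -1·R2
  [ 1   0  -2   0  -1 ]
  [ 0   1   2  -9  -6 ]
  [ 0  -1  -2  12   7 ]
R3 := R3 + R2
  [ 1  0  -2   0  -1 ]
  [ 0  1   2  -9  -6 ]
  [ 0  0   0   3   1 ]
R3 := 1/3·R3
  [ 1  0  -2   0   -1 ]
  [ 0  1   2  -9   -6 ]
  [ 0  0   0   1  1/3 ]
R2 := R2 + 9·R3
  [ 1  0  -2  0   -1 ]
  [ 0  1   2  0   -3 ]
  [ 0  0   0  1  1/3 ]

[[1, 0, -2, 0, -1], [0, 1, 2, 0, -3], [0, 0, 0, 1, 1/3]]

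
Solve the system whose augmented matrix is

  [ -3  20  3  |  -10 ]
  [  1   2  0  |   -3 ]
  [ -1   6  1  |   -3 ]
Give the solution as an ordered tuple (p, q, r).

ρ1 := -1/3·ρ1
  [  1  -20/3  -1  |  10/3 ]
  [  1      2   0  |    -3 ]
  [ -1      6   1  |    -3 ]
ρ2 := ρ2 − ρ1
  [  1  -20/3  -1  |   10/3 ]
  [  0   26/3   1  |  -19/3 ]
  [ -1      6   1  |     -3 ]
ρ3 := ρ3 + ρ1
  [ 1  -20/3  -1  |   10/3 ]
  [ 0   26/3   1  |  -19/3 ]
  [ 0   -2/3   0  |    1/3 ]
ρ2 := 3/26·ρ2
  [ 1  -20/3    -1  |    10/3 ]
  [ 0      1  3/26  |  -19/26 ]
  [ 0   -2/3     0  |     1/3 ]
ρ3 := ρ3 + 2/3·ρ2
  [ 1  -20/3    -1  |    10/3 ]
  [ 0      1  3/26  |  -19/26 ]
  [ 0      0  1/13  |   -2/13 ]
ρ3 := 13·ρ3
  [ 1  -20/3    -1  |    10/3 ]
  [ 0      1  3/26  |  -19/26 ]
  [ 0      0     1  |      -2 ]
ρ2 := ρ2 − 3/26·ρ3
  [ 1  -20/3  -1  |  10/3 ]
  [ 0      1   0  |  -1/2 ]
  [ 0      0   1  |    -2 ]
ρ1 := ρ1 + ρ3
  [ 1  -20/3  0  |   4/3 ]
  [ 0      1  0  |  -1/2 ]
  [ 0      0  1  |    -2 ]
ρ1 := ρ1 + 20/3·ρ2
  [ 1  0  0  |    -2 ]
  [ 0  1  0  |  -1/2 ]
  [ 0  0  1  |    -2 ]
Reading off the last column: p = -2, q = -1/2, r = -2.

(-2, -1/2, -2)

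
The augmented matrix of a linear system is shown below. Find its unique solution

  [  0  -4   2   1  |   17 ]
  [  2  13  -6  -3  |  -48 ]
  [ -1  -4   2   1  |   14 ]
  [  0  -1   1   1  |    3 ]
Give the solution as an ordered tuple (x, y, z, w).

Swap r1 and r2.
  [  2  13  -6  -3  |  -48 ]
  [  0  -4   2   1  |   17 ]
  [ -1  -4   2   1  |   14 ]
  [  0  -1   1   1  |    3 ]
Multiply r1 by 1/2.
  [  1  13/2  -3  -3/2  |  -24 ]
  [  0    -4   2     1  |   17 ]
  [ -1    -4   2     1  |   14 ]
  [  0    -1   1     1  |    3 ]
Add r1 to r3.
  [ 1  13/2  -3  -3/2  |  -24 ]
  [ 0    -4   2     1  |   17 ]
  [ 0   5/2  -1  -1/2  |  -10 ]
  [ 0    -1   1     1  |    3 ]
Multiply r2 by -1/4.
  [ 1  13/2    -3  -3/2  |    -24 ]
  [ 0     1  -1/2  -1/4  |  -17/4 ]
  [ 0   5/2    -1  -1/2  |    -10 ]
  [ 0    -1     1     1  |      3 ]
Subtract 5/2 times r2 from r3.
  [ 1  13/2    -3  -3/2  |    -24 ]
  [ 0     1  -1/2  -1/4  |  -17/4 ]
  [ 0     0   1/4   1/8  |    5/8 ]
  [ 0    -1     1     1  |      3 ]
Add r2 to r4.
  [ 1  13/2    -3  -3/2  |    -24 ]
  [ 0     1  -1/2  -1/4  |  -17/4 ]
  [ 0     0   1/4   1/8  |    5/8 ]
  [ 0     0   1/2   3/4  |   -5/4 ]
Multiply r3 by 4.
  [ 1  13/2    -3  -3/2  |    -24 ]
  [ 0     1  -1/2  -1/4  |  -17/4 ]
  [ 0     0     1   1/2  |    5/2 ]
  [ 0     0   1/2   3/4  |   -5/4 ]
Subtract 1/2 times r3 from r4.
  [ 1  13/2    -3  -3/2  |    -24 ]
  [ 0     1  -1/2  -1/4  |  -17/4 ]
  [ 0     0     1   1/2  |    5/2 ]
  [ 0     0     0   1/2  |   -5/2 ]
Multiply r4 by 2.
  [ 1  13/2    -3  -3/2  |    -24 ]
  [ 0     1  -1/2  -1/4  |  -17/4 ]
  [ 0     0     1   1/2  |    5/2 ]
  [ 0     0     0     1  |     -5 ]
Subtract 1/2 times r4 from r3.
  [ 1  13/2    -3  -3/2  |    -24 ]
  [ 0     1  -1/2  -1/4  |  -17/4 ]
  [ 0     0     1     0  |      5 ]
  [ 0     0     0     1  |     -5 ]
Add 1/4 times r4 to r2.
  [ 1  13/2    -3  -3/2  |    -24 ]
  [ 0     1  -1/2     0  |  -11/2 ]
  [ 0     0     1     0  |      5 ]
  [ 0     0     0     1  |     -5 ]
Add 3/2 times r4 to r1.
  [ 1  13/2    -3  0  |  -63/2 ]
  [ 0     1  -1/2  0  |  -11/2 ]
  [ 0     0     1  0  |      5 ]
  [ 0     0     0  1  |     -5 ]
Add 1/2 times r3 to r2.
  [ 1  13/2  -3  0  |  -63/2 ]
  [ 0     1   0  0  |     -3 ]
  [ 0     0   1  0  |      5 ]
  [ 0     0   0  1  |     -5 ]
Add 3 times r3 to r1.
  [ 1  13/2  0  0  |  -33/2 ]
  [ 0     1  0  0  |     -3 ]
  [ 0     0  1  0  |      5 ]
  [ 0     0  0  1  |     -5 ]
Subtract 13/2 times r2 from r1.
  [ 1  0  0  0  |   3 ]
  [ 0  1  0  0  |  -3 ]
  [ 0  0  1  0  |   5 ]
  [ 0  0  0  1  |  -5 ]
Reading off the last column: x = 3, y = -3, z = 5, w = -5.

(3, -3, 5, -5)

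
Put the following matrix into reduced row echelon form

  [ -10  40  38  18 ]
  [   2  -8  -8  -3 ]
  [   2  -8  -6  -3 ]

r1 ← -1/10·r1
  [ 1  -4  -19/5  -9/5 ]
  [ 2  -8     -8    -3 ]
  [ 2  -8     -6    -3 ]
r2 ← r2 − 2·r1
  [ 1  -4  -19/5  -9/5 ]
  [ 0   0   -2/5   3/5 ]
  [ 2  -8     -6    -3 ]
r3 ← r3 − 2·r1
  [ 1  -4  -19/5  -9/5 ]
  [ 0   0   -2/5   3/5 ]
  [ 0   0    8/5   3/5 ]
r2 ← -5/2·r2
  [ 1  -4  -19/5  -9/5 ]
  [ 0   0      1  -3/2 ]
  [ 0   0    8/5   3/5 ]
r3 ← r3 − 8/5·r2
  [ 1  -4  -19/5  -9/5 ]
  [ 0   0      1  -3/2 ]
  [ 0   0      0     3 ]
r3 ← 1/3·r3
  [ 1  -4  -19/5  -9/5 ]
  [ 0   0      1  -3/2 ]
  [ 0   0      0     1 ]
r2 ← r2 + 3/2·r3
  [ 1  -4  -19/5  -9/5 ]
  [ 0   0      1     0 ]
  [ 0   0      0     1 ]
r1 ← r1 + 9/5·r3
  [ 1  -4  -19/5  0 ]
  [ 0   0      1  0 ]
  [ 0   0      0  1 ]
r1 ← r1 + 19/5·r2
  [ 1  -4  0  0 ]
  [ 0   0  1  0 ]
  [ 0   0  0  1 ]

[[1, -4, 0, 0], [0, 0, 1, 0], [0, 0, 0, 1]]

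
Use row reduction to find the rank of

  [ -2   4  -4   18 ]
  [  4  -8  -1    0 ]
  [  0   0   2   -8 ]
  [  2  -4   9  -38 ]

R1 -> -1/2·R1
  [ 1  -2   2   -9 ]
  [ 4  -8  -1    0 ]
  [ 0   0   2   -8 ]
  [ 2  -4   9  -38 ]
R2 -> R2 − 4·R1
  [ 1  -2   2   -9 ]
  [ 0   0  -9   36 ]
  [ 0   0   2   -8 ]
  [ 2  -4   9  -38 ]
R4 -> R4 − 2·R1
  [ 1  -2   2   -9 ]
  [ 0   0  -9   36 ]
  [ 0   0   2   -8 ]
  [ 0   0   5  -20 ]
R2 -> -1/9·R2
  [ 1  -2  2   -9 ]
  [ 0   0  1   -4 ]
  [ 0   0  2   -8 ]
  [ 0   0  5  -20 ]
R3 -> R3 − 2·R2
  [ 1  -2  2   -9 ]
  [ 0   0  1   -4 ]
  [ 0   0  0    0 ]
  [ 0   0  5  -20 ]
R4 -> R4 − 5·R2
  [ 1  -2  2  -9 ]
  [ 0   0  1  -4 ]
  [ 0   0  0   0 ]
  [ 0   0  0   0 ]
R1 -> R1 − 2·R2
  [ 1  -2  0  -1 ]
  [ 0   0  1  -4 ]
  [ 0   0  0   0 ]
  [ 0   0  0   0 ]
The reduced form has 2 nonzero rows.

rank = 2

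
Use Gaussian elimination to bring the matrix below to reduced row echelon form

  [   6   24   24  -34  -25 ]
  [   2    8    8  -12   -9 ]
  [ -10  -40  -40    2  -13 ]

R1 -> 1/6·R1
  [   1    4    4  -17/3  -25/6 ]
  [   2    8    8    -12     -9 ]
  [ -10  -40  -40      2    -13 ]
R2 -> R2 − 2·R1
  [   1    4    4  -17/3  -25/6 ]
  [   0    0    0   -2/3   -2/3 ]
  [ -10  -40  -40      2    -13 ]
R3 -> R3 + 10·R1
  [ 1  4  4   -17/3   -25/6 ]
  [ 0  0  0    -2/3    -2/3 ]
  [ 0  0  0  -164/3  -164/3 ]
R2 -> -3/2·R2
  [ 1  4  4   -17/3   -25/6 ]
  [ 0  0  0       1       1 ]
  [ 0  0  0  -164/3  -164/3 ]
R3 -> R3 + 164/3·R2
  [ 1  4  4  -17/3  -25/6 ]
  [ 0  0  0      1      1 ]
  [ 0  0  0      0      0 ]
R1 -> R1 + 17/3·R2
  [ 1  4  4  0  3/2 ]
  [ 0  0  0  1    1 ]
  [ 0  0  0  0    0 ]

[[1, 4, 4, 0, 3/2], [0, 0, 0, 1, 1], [0, 0, 0, 0, 0]]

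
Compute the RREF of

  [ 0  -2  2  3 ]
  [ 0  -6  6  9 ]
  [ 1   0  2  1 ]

R1 <-> R3
  [ 1   0  2  1 ]
  [ 0  -6  6  9 ]
  [ 0  -2  2  3 ]
R2 → -1/6·R2
  [ 1   0   2     1 ]
  [ 0   1  -1  -3/2 ]
  [ 0  -2   2     3 ]
R3 → R3 + 2·R2
  [ 1  0   2     1 ]
  [ 0  1  -1  -3/2 ]
  [ 0  0   0     0 ]

[[1, 0, 2, 1], [0, 1, -1, -3/2], [0, 0, 0, 0]]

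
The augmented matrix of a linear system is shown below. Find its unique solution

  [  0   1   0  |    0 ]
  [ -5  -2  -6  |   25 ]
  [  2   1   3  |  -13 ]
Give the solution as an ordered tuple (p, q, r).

(1, 0, -5)

Swap R1 and R2.
  [ -5  -2  -6  |   25 ]
  [  0   1   0  |    0 ]
  [  2   1   3  |  -13 ]
Multiply R1 by -1/5.
  [ 1  2/5  6/5  |   -5 ]
  [ 0    1    0  |    0 ]
  [ 2    1    3  |  -13 ]
Subtract 2 times R1 from R3.
  [ 1  2/5  6/5  |  -5 ]
  [ 0    1    0  |   0 ]
  [ 0  1/5  3/5  |  -3 ]
Subtract 1/5 times R2 from R3.
  [ 1  2/5  6/5  |  -5 ]
  [ 0    1    0  |   0 ]
  [ 0    0  3/5  |  -3 ]
Multiply R3 by 5/3.
  [ 1  2/5  6/5  |  -5 ]
  [ 0    1    0  |   0 ]
  [ 0    0    1  |  -5 ]
Subtract 6/5 times R3 from R1.
  [ 1  2/5  0  |   1 ]
  [ 0    1  0  |   0 ]
  [ 0    0  1  |  -5 ]
Subtract 2/5 times R2 from R1.
  [ 1  0  0  |   1 ]
  [ 0  1  0  |   0 ]
  [ 0  0  1  |  -5 ]
Reading off the last column: p = 1, q = 0, r = -5.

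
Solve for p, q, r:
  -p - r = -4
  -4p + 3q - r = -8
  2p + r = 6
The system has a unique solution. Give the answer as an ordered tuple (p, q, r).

Form the augmented matrix and row-reduce:
  [ -1  0  -1  |  -4 ]
  [ -4  3  -1  |  -8 ]
  [  2  0   1  |   6 ]
r1 → -1·r1
  [  1  0   1  |   4 ]
  [ -4  3  -1  |  -8 ]
  [  2  0   1  |   6 ]
r2 → r2 + 4·r1
  [ 1  0  1  |  4 ]
  [ 0  3  3  |  8 ]
  [ 2  0  1  |  6 ]
r3 → r3 − 2·r1
  [ 1  0   1  |   4 ]
  [ 0  3   3  |   8 ]
  [ 0  0  -1  |  -2 ]
r2 → 1/3·r2
  [ 1  0   1  |    4 ]
  [ 0  1   1  |  8/3 ]
  [ 0  0  -1  |   -2 ]
r3 → -1·r3
  [ 1  0  1  |    4 ]
  [ 0  1  1  |  8/3 ]
  [ 0  0  1  |    2 ]
r2 → r2 − r3
  [ 1  0  1  |    4 ]
  [ 0  1  0  |  2/3 ]
  [ 0  0  1  |    2 ]
r1 → r1 − r3
  [ 1  0  0  |    2 ]
  [ 0  1  0  |  2/3 ]
  [ 0  0  1  |    2 ]
Reading off the last column: p = 2, q = 2/3, r = 2.

(2, 2/3, 2)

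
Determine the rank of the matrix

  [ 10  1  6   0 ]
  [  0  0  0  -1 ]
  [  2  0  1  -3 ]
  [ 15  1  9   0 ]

rank = 4

r1 → 1/10·r1
  [  1  1/10  3/5   0 ]
  [  0     0    0  -1 ]
  [  2     0    1  -3 ]
  [ 15     1    9   0 ]
r3 → r3 − 2·r1
  [  1  1/10   3/5   0 ]
  [  0     0     0  -1 ]
  [  0  -1/5  -1/5  -3 ]
  [ 15     1     9   0 ]
r4 → r4 − 15·r1
  [ 1  1/10   3/5   0 ]
  [ 0     0     0  -1 ]
  [ 0  -1/5  -1/5  -3 ]
  [ 0  -1/2     0   0 ]
r2 <-> r3
  [ 1  1/10   3/5   0 ]
  [ 0  -1/5  -1/5  -3 ]
  [ 0     0     0  -1 ]
  [ 0  -1/2     0   0 ]
r2 → -5·r2
  [ 1  1/10  3/5   0 ]
  [ 0     1    1  15 ]
  [ 0     0    0  -1 ]
  [ 0  -1/2    0   0 ]
r4 → r4 + 1/2·r2
  [ 1  1/10  3/5     0 ]
  [ 0     1    1    15 ]
  [ 0     0    0    -1 ]
  [ 0     0  1/2  15/2 ]
r3 <-> r4
  [ 1  1/10  3/5     0 ]
  [ 0     1    1    15 ]
  [ 0     0  1/2  15/2 ]
  [ 0     0    0    -1 ]
r3 → 2·r3
  [ 1  1/10  3/5   0 ]
  [ 0     1    1  15 ]
  [ 0     0    1  15 ]
  [ 0     0    0  -1 ]
r4 → -1·r4
  [ 1  1/10  3/5   0 ]
  [ 0     1    1  15 ]
  [ 0     0    1  15 ]
  [ 0     0    0   1 ]
r3 → r3 − 15·r4
  [ 1  1/10  3/5   0 ]
  [ 0     1    1  15 ]
  [ 0     0    1   0 ]
  [ 0     0    0   1 ]
r2 → r2 − 15·r4
  [ 1  1/10  3/5  0 ]
  [ 0     1    1  0 ]
  [ 0     0    1  0 ]
  [ 0     0    0  1 ]
r2 → r2 − r3
  [ 1  1/10  3/5  0 ]
  [ 0     1    0  0 ]
  [ 0     0    1  0 ]
  [ 0     0    0  1 ]
r1 → r1 − 3/5·r3
  [ 1  1/10  0  0 ]
  [ 0     1  0  0 ]
  [ 0     0  1  0 ]
  [ 0     0  0  1 ]
r1 → r1 − 1/10·r2
  [ 1  0  0  0 ]
  [ 0  1  0  0 ]
  [ 0  0  1  0 ]
  [ 0  0  0  1 ]
The reduced form has 4 nonzero rows.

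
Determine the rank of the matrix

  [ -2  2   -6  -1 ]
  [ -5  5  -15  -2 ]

rank = 2

r1 -> -1/2·r1
  [  1  -1    3  1/2 ]
  [ -5   5  -15   -2 ]
r2 -> r2 + 5·r1
  [ 1  -1  3  1/2 ]
  [ 0   0  0  1/2 ]
r2 -> 2·r2
  [ 1  -1  3  1/2 ]
  [ 0   0  0    1 ]
r1 -> r1 − 1/2·r2
  [ 1  -1  3  0 ]
  [ 0   0  0  1 ]
The reduced form has 2 nonzero rows.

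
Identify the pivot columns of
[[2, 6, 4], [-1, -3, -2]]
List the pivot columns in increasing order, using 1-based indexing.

1

R1 -> 1/2·R1
R2 -> R2 + R1
Pivot columns are the columns containing a leading 1.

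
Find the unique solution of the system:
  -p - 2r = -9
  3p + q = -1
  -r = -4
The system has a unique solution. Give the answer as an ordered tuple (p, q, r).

(1, -4, 4)

Form the augmented matrix and row-reduce:
  [ -1  0  -2  |  -9 ]
  [  3  1   0  |  -1 ]
  [  0  0  -1  |  -4 ]
R1 ← -1·R1
  [ 1  0   2  |   9 ]
  [ 3  1   0  |  -1 ]
  [ 0  0  -1  |  -4 ]
R2 ← R2 − 3·R1
  [ 1  0   2  |    9 ]
  [ 0  1  -6  |  -28 ]
  [ 0  0  -1  |   -4 ]
R3 ← -1·R3
  [ 1  0   2  |    9 ]
  [ 0  1  -6  |  -28 ]
  [ 0  0   1  |    4 ]
R2 ← R2 + 6·R3
  [ 1  0  2  |   9 ]
  [ 0  1  0  |  -4 ]
  [ 0  0  1  |   4 ]
R1 ← R1 − 2·R3
  [ 1  0  0  |   1 ]
  [ 0  1  0  |  -4 ]
  [ 0  0  1  |   4 ]
Reading off the last column: p = 1, q = -4, r = 4.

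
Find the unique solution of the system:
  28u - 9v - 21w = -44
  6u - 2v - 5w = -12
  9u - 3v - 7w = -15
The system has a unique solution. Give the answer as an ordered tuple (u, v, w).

(1, -6, 6)

Form the augmented matrix and row-reduce:
  [ 28  -9  -21  |  -44 ]
  [  6  -2   -5  |  -12 ]
  [  9  -3   -7  |  -15 ]
Multiply R1 by 1/28.
  [ 1  -9/28  -3/4  |  -11/7 ]
  [ 6     -2    -5  |    -12 ]
  [ 9     -3    -7  |    -15 ]
Subtract 6 times R1 from R2.
  [ 1  -9/28  -3/4  |  -11/7 ]
  [ 0  -1/14  -1/2  |  -18/7 ]
  [ 9     -3    -7  |    -15 ]
Subtract 9 times R1 from R3.
  [ 1  -9/28  -3/4  |  -11/7 ]
  [ 0  -1/14  -1/2  |  -18/7 ]
  [ 0  -3/28  -1/4  |   -6/7 ]
Multiply R2 by -14.
  [ 1  -9/28  -3/4  |  -11/7 ]
  [ 0      1     7  |     36 ]
  [ 0  -3/28  -1/4  |   -6/7 ]
Add 3/28 times R2 to R3.
  [ 1  -9/28  -3/4  |  -11/7 ]
  [ 0      1     7  |     36 ]
  [ 0      0   1/2  |      3 ]
Multiply R3 by 2.
  [ 1  -9/28  -3/4  |  -11/7 ]
  [ 0      1     7  |     36 ]
  [ 0      0     1  |      6 ]
Subtract 7 times R3 from R2.
  [ 1  -9/28  -3/4  |  -11/7 ]
  [ 0      1     0  |     -6 ]
  [ 0      0     1  |      6 ]
Add 3/4 times R3 to R1.
  [ 1  -9/28  0  |  41/14 ]
  [ 0      1  0  |     -6 ]
  [ 0      0  1  |      6 ]
Add 9/28 times R2 to R1.
  [ 1  0  0  |   1 ]
  [ 0  1  0  |  -6 ]
  [ 0  0  1  |   6 ]
Reading off the last column: u = 1, v = -6, w = 6.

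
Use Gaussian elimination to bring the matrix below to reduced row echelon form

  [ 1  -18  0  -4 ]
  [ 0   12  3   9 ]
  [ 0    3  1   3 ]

[[1, 0, 0, -4], [0, 1, 0, 0], [0, 0, 1, 3]]

R2 := 1/12·R2
  [ 1  -18    0   -4 ]
  [ 0    1  1/4  3/4 ]
  [ 0    3    1    3 ]
R3 := R3 − 3·R2
  [ 1  -18    0   -4 ]
  [ 0    1  1/4  3/4 ]
  [ 0    0  1/4  3/4 ]
R3 := 4·R3
  [ 1  -18    0   -4 ]
  [ 0    1  1/4  3/4 ]
  [ 0    0    1    3 ]
R2 := R2 − 1/4·R3
  [ 1  -18  0  -4 ]
  [ 0    1  0   0 ]
  [ 0    0  1   3 ]
R1 := R1 + 18·R2
  [ 1  0  0  -4 ]
  [ 0  1  0   0 ]
  [ 0  0  1   3 ]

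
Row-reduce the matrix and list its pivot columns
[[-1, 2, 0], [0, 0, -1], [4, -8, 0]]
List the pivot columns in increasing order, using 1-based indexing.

1, 3

R1 → -1·R1
  [ 1  -2   0 ]
  [ 0   0  -1 ]
  [ 4  -8   0 ]
R3 → R3 − 4·R1
  [ 1  -2   0 ]
  [ 0   0  -1 ]
  [ 0   0   0 ]
R2 → -1·R2
  [ 1  -2  0 ]
  [ 0   0  1 ]
  [ 0   0  0 ]
Pivot columns are the columns containing a leading 1.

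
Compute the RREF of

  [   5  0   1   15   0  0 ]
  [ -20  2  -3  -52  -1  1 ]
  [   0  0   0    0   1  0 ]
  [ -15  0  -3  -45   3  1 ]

ρ1 ← 1/5·ρ1
  [   1  0  1/5    3   0  0 ]
  [ -20  2   -3  -52  -1  1 ]
  [   0  0    0    0   1  0 ]
  [ -15  0   -3  -45   3  1 ]
ρ2 ← ρ2 + 20·ρ1
  [   1  0  1/5    3   0  0 ]
  [   0  2    1    8  -1  1 ]
  [   0  0    0    0   1  0 ]
  [ -15  0   -3  -45   3  1 ]
ρ4 ← ρ4 + 15·ρ1
  [ 1  0  1/5  3   0  0 ]
  [ 0  2    1  8  -1  1 ]
  [ 0  0    0  0   1  0 ]
  [ 0  0    0  0   3  1 ]
ρ2 ← 1/2·ρ2
  [ 1  0  1/5  3     0    0 ]
  [ 0  1  1/2  4  -1/2  1/2 ]
  [ 0  0    0  0     1    0 ]
  [ 0  0    0  0     3    1 ]
ρ4 ← ρ4 − 3·ρ3
  [ 1  0  1/5  3     0    0 ]
  [ 0  1  1/2  4  -1/2  1/2 ]
  [ 0  0    0  0     1    0 ]
  [ 0  0    0  0     0    1 ]
ρ2 ← ρ2 − 1/2·ρ4
  [ 1  0  1/5  3     0  0 ]
  [ 0  1  1/2  4  -1/2  0 ]
  [ 0  0    0  0     1  0 ]
  [ 0  0    0  0     0  1 ]
ρ2 ← ρ2 + 1/2·ρ3
  [ 1  0  1/5  3  0  0 ]
  [ 0  1  1/2  4  0  0 ]
  [ 0  0    0  0  1  0 ]
  [ 0  0    0  0  0  1 ]

[[1, 0, 1/5, 3, 0, 0], [0, 1, 1/2, 4, 0, 0], [0, 0, 0, 0, 1, 0], [0, 0, 0, 0, 0, 1]]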